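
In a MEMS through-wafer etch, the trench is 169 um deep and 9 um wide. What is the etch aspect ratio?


Step 1: AR = depth / width
Step 2: AR = 169 / 9
AR = 18.8


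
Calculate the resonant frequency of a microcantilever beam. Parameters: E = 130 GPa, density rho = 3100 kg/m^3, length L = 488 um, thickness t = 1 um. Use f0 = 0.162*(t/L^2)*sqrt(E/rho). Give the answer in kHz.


Step 1: Convert units to SI.
t_SI = 1e-6 m, L_SI = 488e-6 m
Step 2: Calculate sqrt(E/rho).
sqrt(130e9 / 3100) = 6475.76 m/s
Step 3: Compute f0.
f0 = 0.162 * 1e-6 / (488e-6)^2 * 6475.76 = 4405.2 Hz = 4.41 kHz


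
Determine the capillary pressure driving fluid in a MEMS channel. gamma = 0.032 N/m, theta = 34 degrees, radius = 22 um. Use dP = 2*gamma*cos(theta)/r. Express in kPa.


Step 1: cos(34 deg) = 0.829
Step 2: Convert r to m: r = 22e-6 m
Step 3: dP = 2 * 0.032 * 0.829 / 22e-6 = 2411.6 Pa
Step 4: Convert Pa to kPa (divide by 1000).
dP = 2.41 kPa


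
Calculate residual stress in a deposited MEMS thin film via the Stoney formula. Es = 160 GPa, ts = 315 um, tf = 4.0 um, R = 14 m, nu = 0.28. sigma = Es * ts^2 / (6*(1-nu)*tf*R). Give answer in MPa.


Step 1: Compute numerator: Es * ts^2 = 160 * 315^2 = 15876000 (GPa*um^2)
Step 2: Compute denominator (R in um): 6*(1-nu)*tf*R = 6*0.72*4.0*14e6 = 241920000.0 (um^2)
Step 3: sigma (GPa) = 15876000 / 241920000.0 = 6.5625e-02 GPa
Step 4: Convert to MPa (x1000): sigma = 65.6 MPa


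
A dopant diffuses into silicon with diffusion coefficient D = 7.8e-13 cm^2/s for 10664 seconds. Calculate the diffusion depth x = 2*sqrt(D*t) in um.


Step 1: Compute D*t = 7.8e-13 * 10664 = 8.31792e-09 cm^2
Step 2: sqrt(D*t) = 9.12026e-05 cm
Step 3: x = 2 * 9.12026e-05 cm = 1.824052e-04 cm
Step 4: Convert to um (1 cm = 1e4 um): x = 1.824 um


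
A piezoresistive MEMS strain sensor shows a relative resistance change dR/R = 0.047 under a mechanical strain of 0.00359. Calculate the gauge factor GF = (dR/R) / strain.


Step 1: Identify values.
dR/R = 0.047, strain = 0.00359
Step 2: GF = (dR/R) / strain = 0.047 / 0.00359
GF = 13.1


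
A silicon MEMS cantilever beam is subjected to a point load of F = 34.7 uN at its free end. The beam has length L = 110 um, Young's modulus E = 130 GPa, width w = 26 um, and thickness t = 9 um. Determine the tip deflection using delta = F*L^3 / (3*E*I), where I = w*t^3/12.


Step 1: Calculate the second moment of area.
I = w * t^3 / 12 = 26 * 9^3 / 12 = 1579.5 um^4
Step 2: Convert E to consistent units (1 GPa = 1000 uN/um^2).
E = 130 GPa = 130000 uN/um^2
Step 3: Calculate tip deflection.
delta = F * L^3 / (3 * E * I)
delta = 34.7 * 110^3 / (3 * 130000 * 1579.5)
delta = 0.075 um


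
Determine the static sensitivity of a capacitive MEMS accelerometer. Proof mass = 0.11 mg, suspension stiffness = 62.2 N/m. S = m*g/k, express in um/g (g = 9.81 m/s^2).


Step 1: Convert mass: m = 0.11 mg = 1.10e-07 kg
Step 2: S = m * g / k = 1.10e-07 * 9.81 / 62.2
Step 3: S = 1.73e-08 m/g
Step 4: Convert to um/g: S = 0.017 um/g


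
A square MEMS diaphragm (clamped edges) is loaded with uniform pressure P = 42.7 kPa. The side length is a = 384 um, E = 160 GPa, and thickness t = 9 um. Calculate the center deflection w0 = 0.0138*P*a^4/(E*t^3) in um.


Step 1: Convert pressure to compatible units (E is in GPa, so P in GPa).
P = 42.7 kPa = 42.7e-6 GPa
Step 2: Compute numerator: 0.0138 * P * a^4.
a^4 = 384^4 = 21743271936
numerator = 0.0138 * 42.7e-6 * 21743271936 = 1.28124e+04
Step 3: Compute denominator: E * t^3 = 160 * 9^3 = 116640
Step 4: w0 = numerator / denominator = 1.28124e+04 / 116640 = 0.1098 um


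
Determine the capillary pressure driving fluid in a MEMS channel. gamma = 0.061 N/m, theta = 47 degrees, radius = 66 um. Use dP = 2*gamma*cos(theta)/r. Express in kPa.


Step 1: cos(47 deg) = 0.682
Step 2: Convert r to m: r = 66e-6 m
Step 3: dP = 2 * 0.061 * 0.682 / 66e-6 = 1260.7 Pa
Step 4: Convert Pa to kPa (divide by 1000).
dP = 1.26 kPa


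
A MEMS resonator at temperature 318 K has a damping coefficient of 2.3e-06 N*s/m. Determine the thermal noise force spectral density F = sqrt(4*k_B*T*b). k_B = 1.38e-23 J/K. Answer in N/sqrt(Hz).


Step 1: Compute 4 * k_B * T * b
= 4 * 1.38e-23 * 318 * 2.3e-06
= 4.0373e-26 N^2/Hz
Step 2: F_noise = sqrt(4.0373e-26)
F_noise = 2.01e-13 N/sqrt(Hz)


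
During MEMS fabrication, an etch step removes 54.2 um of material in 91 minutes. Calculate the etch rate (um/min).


Step 1: Etch rate = depth / time
Step 2: rate = 54.2 / 91
rate = 0.596 um/min


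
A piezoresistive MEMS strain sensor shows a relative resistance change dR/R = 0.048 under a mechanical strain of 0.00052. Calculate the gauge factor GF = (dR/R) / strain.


Step 1: Identify values.
dR/R = 0.048, strain = 0.00052
Step 2: GF = (dR/R) / strain = 0.048 / 0.00052
GF = 92.3


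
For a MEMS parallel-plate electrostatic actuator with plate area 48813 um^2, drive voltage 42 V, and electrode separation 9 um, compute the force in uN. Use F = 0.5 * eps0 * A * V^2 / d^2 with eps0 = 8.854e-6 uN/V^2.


Step 1: Identify parameters.
eps0 = 8.854e-6 uN/V^2, A = 48813 um^2, V = 42 V, d = 9 um
Step 2: Compute V^2 = 42^2 = 1764
Step 3: Compute d^2 = 9^2 = 81
Step 4: F = 0.5 * 8.854e-6 * 48813 * 1764 / 81
F = 4.706 uN


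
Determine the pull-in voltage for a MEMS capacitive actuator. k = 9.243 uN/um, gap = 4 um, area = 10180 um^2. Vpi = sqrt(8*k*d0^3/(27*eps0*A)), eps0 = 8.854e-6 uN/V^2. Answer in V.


Step 1: Compute numerator: 8 * k * d0^3 = 8 * 9.243 * 4^3 = 4732.416
Step 2: Compute denominator: 27 * eps0 * A = 27 * 8.854e-6 * 10180 = 2.43361
Step 3: Vpi = sqrt(4732.416 / 2.43361)
Vpi = 44.1 V


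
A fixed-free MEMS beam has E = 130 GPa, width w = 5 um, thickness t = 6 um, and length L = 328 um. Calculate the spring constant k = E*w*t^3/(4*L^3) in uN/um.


Step 1: Convert E to consistent units (1 GPa = 1000 uN/um^2).
E = 130 GPa = 130000 uN/um^2
Step 2: Compute t^3 = 6^3 = 216
Step 3: Compute L^3 = 328^3 = 35287552
Step 4: k = 130000 * 5 * 216 / (4 * 35287552)
k = 0.9947 uN/um


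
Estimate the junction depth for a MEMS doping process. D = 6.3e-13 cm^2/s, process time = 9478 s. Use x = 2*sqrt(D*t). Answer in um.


Step 1: Compute D*t = 6.3e-13 * 9478 = 5.97114e-09 cm^2
Step 2: sqrt(D*t) = 7.72732e-05 cm
Step 3: x = 2 * 7.72732e-05 cm = 1.545464e-04 cm
Step 4: Convert to um (1 cm = 1e4 um): x = 1.545 um


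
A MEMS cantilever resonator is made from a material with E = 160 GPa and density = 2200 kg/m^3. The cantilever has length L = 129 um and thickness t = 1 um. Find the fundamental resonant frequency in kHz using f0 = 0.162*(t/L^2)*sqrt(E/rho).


Step 1: Convert units to SI.
t_SI = 1e-6 m, L_SI = 129e-6 m
Step 2: Calculate sqrt(E/rho).
sqrt(160e9 / 2200) = 8528.03 m/s
Step 3: Compute f0.
f0 = 0.162 * 1e-6 / (129e-6)^2 * 8528.03 = 83020.3 Hz = 83.02 kHz


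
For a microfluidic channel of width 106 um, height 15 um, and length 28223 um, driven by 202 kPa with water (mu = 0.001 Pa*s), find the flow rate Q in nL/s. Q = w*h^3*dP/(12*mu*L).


Step 1: Convert all dimensions to SI (meters).
w = 106e-6 m, h = 15e-6 m, L = 28223e-6 m, dP = 202e3 Pa
Step 2: Q = w * h^3 * dP / (12 * mu * L)
Q = 106e-6 * (15e-6)^3 * 202e3 / (12 * 0.001 * 28223e-6) = 2.133765e-10 m^3/s
Step 3: Convert Q from m^3/s to nL/s (1 m^3 = 1e12 nL, so multiply by 1e12).
Q = 213.377 nL/s


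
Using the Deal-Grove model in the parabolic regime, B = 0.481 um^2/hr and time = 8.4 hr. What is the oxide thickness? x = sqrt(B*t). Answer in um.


Step 1: Compute B*t = 0.481 * 8.4 = 4.0404
Step 2: x = sqrt(4.0404)
x = 2.01 um


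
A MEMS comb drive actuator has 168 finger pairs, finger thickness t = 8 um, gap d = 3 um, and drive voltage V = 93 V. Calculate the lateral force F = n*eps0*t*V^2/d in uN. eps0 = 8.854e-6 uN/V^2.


Step 1: Parameters: n=168, eps0=8.854e-6 uN/V^2, t=8 um, V=93 V, d=3 um
Step 2: V^2 = 8649
Step 3: F = 168 * 8.854e-6 * 8 * 8649 / 3
F = 34.307 uN


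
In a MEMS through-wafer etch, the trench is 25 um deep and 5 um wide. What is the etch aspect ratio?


Step 1: AR = depth / width
Step 2: AR = 25 / 5
AR = 5.0


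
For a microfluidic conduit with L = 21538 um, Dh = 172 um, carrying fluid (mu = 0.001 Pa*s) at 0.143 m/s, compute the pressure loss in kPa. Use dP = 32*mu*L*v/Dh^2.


Step 1: Convert to SI: L = 21538e-6 m, Dh = 172e-6 m
Step 2: dP = 32 * 0.001 * 21538e-6 * 0.143 / (172e-6)^2
Step 3: dP = 3331.46 Pa
Step 4: Convert to kPa: dP = 3.33 kPa


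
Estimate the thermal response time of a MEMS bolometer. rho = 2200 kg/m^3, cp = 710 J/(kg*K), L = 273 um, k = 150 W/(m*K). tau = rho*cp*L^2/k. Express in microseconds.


Step 1: Convert L to m: L = 273e-6 m
Step 2: L^2 = (273e-6)^2 = 7.4529e-08 m^2
Step 3: tau = 2200 * 710 * 7.4529e-08 / 150 = 7.7609532e-04 s
Step 4: Convert to microseconds (multiply by 1e6).
tau = 776.095 us


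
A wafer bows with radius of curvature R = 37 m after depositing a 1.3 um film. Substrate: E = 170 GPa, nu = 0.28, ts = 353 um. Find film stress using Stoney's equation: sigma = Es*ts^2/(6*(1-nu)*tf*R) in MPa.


Step 1: Compute numerator: Es * ts^2 = 170 * 353^2 = 21183530 (GPa*um^2)
Step 2: Compute denominator (R in um): 6*(1-nu)*tf*R = 6*0.72*1.3*37e6 = 207792000.0 (um^2)
Step 3: sigma (GPa) = 21183530 / 207792000.0 = 1.01946e-01 GPa
Step 4: Convert to MPa (x1000): sigma = 101.9 MPa


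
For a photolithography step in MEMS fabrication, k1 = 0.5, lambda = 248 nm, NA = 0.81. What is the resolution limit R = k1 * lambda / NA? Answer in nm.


Step 1: Identify values: k1 = 0.5, lambda = 248 nm, NA = 0.81
Step 2: R = k1 * lambda / NA
R = 0.5 * 248 / 0.81
R = 153.1 nm


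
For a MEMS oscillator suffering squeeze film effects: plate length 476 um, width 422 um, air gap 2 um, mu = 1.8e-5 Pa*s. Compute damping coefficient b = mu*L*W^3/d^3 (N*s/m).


Step 1: Convert to SI.
L = 476e-6 m, W = 422e-6 m, d = 2e-6 m
Step 2: W^3 = (422e-6)^3 = 7.52e-11 m^3
Step 3: d^3 = (2e-6)^3 = 8.00e-18 m^3
Step 4: b = 1.8e-5 * 476e-6 * 7.52e-11 / 8.00e-18
b = 8.05e-02 N*s/m


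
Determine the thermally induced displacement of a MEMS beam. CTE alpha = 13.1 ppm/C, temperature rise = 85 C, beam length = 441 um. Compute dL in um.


Step 1: Convert CTE: alpha = 13.1 ppm/C = 13.1e-6 /C
Step 2: dL = 13.1e-6 * 85 * 441
dL = 0.4911 um


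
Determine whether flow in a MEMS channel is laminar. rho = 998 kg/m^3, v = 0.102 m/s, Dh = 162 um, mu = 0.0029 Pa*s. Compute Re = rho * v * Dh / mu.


Step 1: Convert Dh to meters: Dh = 162e-6 m
Step 2: Re = rho * v * Dh / mu
Re = 998 * 0.102 * 162e-6 / 0.0029
Re = 5.687
Since Re = 5.687 is below ~2300, the flow is laminar.


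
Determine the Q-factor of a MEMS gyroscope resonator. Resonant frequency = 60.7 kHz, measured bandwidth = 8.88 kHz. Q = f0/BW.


Step 1: Q = f0 / bandwidth
Step 2: Q = 60.7 / 8.88
Q = 6.8


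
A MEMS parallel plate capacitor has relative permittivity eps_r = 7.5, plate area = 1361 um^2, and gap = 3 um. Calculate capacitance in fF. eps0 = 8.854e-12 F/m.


Step 1: Convert area to m^2: A = 1361e-12 m^2
Step 2: Convert gap to m: d = 3e-6 m
Step 3: C = eps0 * eps_r * A / d
C = 8.854e-12 * 7.5 * 1361e-12 / 3e-6
Step 4: Convert to fF (multiply by 1e15).
C = 30.13 fF


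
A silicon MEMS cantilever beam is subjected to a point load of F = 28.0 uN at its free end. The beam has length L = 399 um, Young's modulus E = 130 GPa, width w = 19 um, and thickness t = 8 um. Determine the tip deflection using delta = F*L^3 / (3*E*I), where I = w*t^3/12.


Step 1: Calculate the second moment of area.
I = w * t^3 / 12 = 19 * 8^3 / 12 = 810.6667 um^4
Step 2: Convert E to consistent units (1 GPa = 1000 uN/um^2).
E = 130 GPa = 130000 uN/um^2
Step 3: Calculate tip deflection.
delta = F * L^3 / (3 * E * I)
delta = 28.0 * 399^3 / (3 * 130000 * 810.6667)
delta = 5.6256 um


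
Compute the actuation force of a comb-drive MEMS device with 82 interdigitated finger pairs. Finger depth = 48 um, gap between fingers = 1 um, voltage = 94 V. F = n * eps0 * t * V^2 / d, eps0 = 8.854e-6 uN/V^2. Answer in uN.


Step 1: Parameters: n=82, eps0=8.854e-6 uN/V^2, t=48 um, V=94 V, d=1 um
Step 2: V^2 = 8836
Step 3: F = 82 * 8.854e-6 * 48 * 8836 / 1
F = 307.929 uN


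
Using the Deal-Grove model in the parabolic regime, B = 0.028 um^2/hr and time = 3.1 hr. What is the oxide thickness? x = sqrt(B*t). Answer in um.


Step 1: Compute B*t = 0.028 * 3.1 = 0.0868
Step 2: x = sqrt(0.0868)
x = 0.295 um


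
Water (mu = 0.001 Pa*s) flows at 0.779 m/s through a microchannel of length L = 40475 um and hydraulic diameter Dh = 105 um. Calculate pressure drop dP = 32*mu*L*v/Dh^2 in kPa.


Step 1: Convert to SI: L = 40475e-6 m, Dh = 105e-6 m
Step 2: dP = 32 * 0.001 * 40475e-6 * 0.779 / (105e-6)^2
Step 3: dP = 91515.72 Pa
Step 4: Convert to kPa: dP = 91.52 kPa


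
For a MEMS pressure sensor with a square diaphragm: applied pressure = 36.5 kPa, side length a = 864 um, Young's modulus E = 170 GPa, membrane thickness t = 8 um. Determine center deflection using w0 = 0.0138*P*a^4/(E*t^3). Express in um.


Step 1: Convert pressure to compatible units (E is in GPa, so P in GPa).
P = 36.5 kPa = 36.5e-6 GPa
Step 2: Compute numerator: 0.0138 * P * a^4.
a^4 = 864^4 = 557256278016
numerator = 0.0138 * 36.5e-6 * 557256278016 = 2.8069e+05
Step 3: Compute denominator: E * t^3 = 170 * 8^3 = 87040
Step 4: w0 = numerator / denominator = 2.8069e+05 / 87040 = 3.2248 um


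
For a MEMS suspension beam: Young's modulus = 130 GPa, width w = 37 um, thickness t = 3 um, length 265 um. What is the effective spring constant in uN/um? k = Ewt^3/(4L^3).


Step 1: Convert E to consistent units (1 GPa = 1000 uN/um^2).
E = 130 GPa = 130000 uN/um^2
Step 2: Compute t^3 = 3^3 = 27
Step 3: Compute L^3 = 265^3 = 18609625
Step 4: k = 130000 * 37 * 27 / (4 * 18609625)
k = 1.7447 uN/um


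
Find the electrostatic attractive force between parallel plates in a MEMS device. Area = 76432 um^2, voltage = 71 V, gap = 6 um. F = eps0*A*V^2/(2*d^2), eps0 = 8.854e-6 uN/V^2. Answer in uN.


Step 1: Identify parameters.
eps0 = 8.854e-6 uN/V^2, A = 76432 um^2, V = 71 V, d = 6 um
Step 2: Compute V^2 = 71^2 = 5041
Step 3: Compute d^2 = 6^2 = 36
Step 4: F = 0.5 * 8.854e-6 * 76432 * 5041 / 36
F = 47.38 uN


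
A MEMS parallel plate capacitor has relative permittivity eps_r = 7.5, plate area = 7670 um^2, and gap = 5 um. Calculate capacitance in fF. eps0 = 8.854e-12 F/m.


Step 1: Convert area to m^2: A = 7670e-12 m^2
Step 2: Convert gap to m: d = 5e-6 m
Step 3: C = eps0 * eps_r * A / d
C = 8.854e-12 * 7.5 * 7670e-12 / 5e-6
Step 4: Convert to fF (multiply by 1e15).
C = 101.87 fF


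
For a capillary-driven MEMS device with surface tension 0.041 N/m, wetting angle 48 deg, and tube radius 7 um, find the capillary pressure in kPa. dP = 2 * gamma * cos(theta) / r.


Step 1: cos(48 deg) = 0.6691
Step 2: Convert r to m: r = 7e-6 m
Step 3: dP = 2 * 0.041 * 0.6691 / 7e-6 = 7838.0 Pa
Step 4: Convert Pa to kPa (divide by 1000).
dP = 7.84 kPa


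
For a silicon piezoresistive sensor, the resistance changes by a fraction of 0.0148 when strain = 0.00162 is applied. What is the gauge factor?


Step 1: Identify values.
dR/R = 0.0148, strain = 0.00162
Step 2: GF = (dR/R) / strain = 0.0148 / 0.00162
GF = 9.1


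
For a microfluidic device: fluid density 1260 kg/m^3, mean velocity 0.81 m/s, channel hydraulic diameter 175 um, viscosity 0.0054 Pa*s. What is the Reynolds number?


Step 1: Convert Dh to meters: Dh = 175e-6 m
Step 2: Re = rho * v * Dh / mu
Re = 1260 * 0.81 * 175e-6 / 0.0054
Re = 33.075


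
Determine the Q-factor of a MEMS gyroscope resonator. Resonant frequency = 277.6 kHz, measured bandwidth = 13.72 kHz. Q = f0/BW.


Step 1: Q = f0 / bandwidth
Step 2: Q = 277.6 / 13.72
Q = 20.2


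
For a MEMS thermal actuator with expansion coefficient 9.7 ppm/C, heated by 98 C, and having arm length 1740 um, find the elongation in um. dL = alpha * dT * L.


Step 1: Convert CTE: alpha = 9.7 ppm/C = 9.7e-6 /C
Step 2: dL = 9.7e-6 * 98 * 1740
dL = 1.654 um


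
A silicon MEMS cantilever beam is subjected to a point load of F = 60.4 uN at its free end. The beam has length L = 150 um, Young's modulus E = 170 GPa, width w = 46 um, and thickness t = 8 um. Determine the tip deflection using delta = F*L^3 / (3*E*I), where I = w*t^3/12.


Step 1: Calculate the second moment of area.
I = w * t^3 / 12 = 46 * 8^3 / 12 = 1962.6667 um^4
Step 2: Convert E to consistent units (1 GPa = 1000 uN/um^2).
E = 170 GPa = 170000 uN/um^2
Step 3: Calculate tip deflection.
delta = F * L^3 / (3 * E * I)
delta = 60.4 * 150^3 / (3 * 170000 * 1962.6667)
delta = 0.2037 um


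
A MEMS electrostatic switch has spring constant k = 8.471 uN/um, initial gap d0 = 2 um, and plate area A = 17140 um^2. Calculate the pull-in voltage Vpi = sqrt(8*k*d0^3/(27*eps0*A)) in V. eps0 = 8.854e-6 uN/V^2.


Step 1: Compute numerator: 8 * k * d0^3 = 8 * 8.471 * 2^3 = 542.144
Step 2: Compute denominator: 27 * eps0 * A = 27 * 8.854e-6 * 17140 = 4.097454
Step 3: Vpi = sqrt(542.144 / 4.097454)
Vpi = 11.5 V


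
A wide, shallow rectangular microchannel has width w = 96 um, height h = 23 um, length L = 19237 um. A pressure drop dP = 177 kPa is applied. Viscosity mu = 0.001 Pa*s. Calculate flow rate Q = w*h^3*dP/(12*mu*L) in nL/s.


Step 1: Convert all dimensions to SI (meters).
w = 96e-6 m, h = 23e-6 m, L = 19237e-6 m, dP = 177e3 Pa
Step 2: Q = w * h^3 * dP / (12 * mu * L)
Q = 96e-6 * (23e-6)^3 * 177e3 / (12 * 0.001 * 19237e-6) = 8.955904e-10 m^3/s
Step 3: Convert Q from m^3/s to nL/s (1 m^3 = 1e12 nL, so multiply by 1e12).
Q = 895.59 nL/s


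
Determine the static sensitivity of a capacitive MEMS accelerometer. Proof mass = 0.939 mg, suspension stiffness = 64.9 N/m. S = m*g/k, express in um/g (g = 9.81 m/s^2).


Step 1: Convert mass: m = 0.939 mg = 9.39e-07 kg
Step 2: S = m * g / k = 9.39e-07 * 9.81 / 64.9
Step 3: S = 1.42e-07 m/g
Step 4: Convert to um/g: S = 0.142 um/g


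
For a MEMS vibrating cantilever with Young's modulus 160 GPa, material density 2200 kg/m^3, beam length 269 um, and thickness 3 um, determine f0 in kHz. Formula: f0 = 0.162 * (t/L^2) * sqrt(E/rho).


Step 1: Convert units to SI.
t_SI = 3e-6 m, L_SI = 269e-6 m
Step 2: Calculate sqrt(E/rho).
sqrt(160e9 / 2200) = 8528.03 m/s
Step 3: Compute f0.
f0 = 0.162 * 3e-6 / (269e-6)^2 * 8528.03 = 57277.0 Hz = 57.28 kHz


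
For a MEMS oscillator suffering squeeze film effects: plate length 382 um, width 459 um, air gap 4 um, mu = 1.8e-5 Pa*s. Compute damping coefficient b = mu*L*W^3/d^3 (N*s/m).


Step 1: Convert to SI.
L = 382e-6 m, W = 459e-6 m, d = 4e-6 m
Step 2: W^3 = (459e-6)^3 = 9.67e-11 m^3
Step 3: d^3 = (4e-6)^3 = 6.40e-17 m^3
Step 4: b = 1.8e-5 * 382e-6 * 9.67e-11 / 6.40e-17
b = 1.04e-02 N*s/m


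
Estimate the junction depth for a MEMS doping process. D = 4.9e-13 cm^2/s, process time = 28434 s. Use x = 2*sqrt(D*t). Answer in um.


Step 1: Compute D*t = 4.9e-13 * 28434 = 1.393266e-08 cm^2
Step 2: sqrt(D*t) = 1.18037e-04 cm
Step 3: x = 2 * 1.18037e-04 cm = 2.36074e-04 cm
Step 4: Convert to um (1 cm = 1e4 um): x = 2.361 um


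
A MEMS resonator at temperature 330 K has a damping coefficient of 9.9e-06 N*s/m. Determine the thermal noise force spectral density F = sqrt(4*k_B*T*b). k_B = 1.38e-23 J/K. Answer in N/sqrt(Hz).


Step 1: Compute 4 * k_B * T * b
= 4 * 1.38e-23 * 330 * 9.9e-06
= 1.8034e-25 N^2/Hz
Step 2: F_noise = sqrt(1.8034e-25)
F_noise = 4.25e-13 N/sqrt(Hz)


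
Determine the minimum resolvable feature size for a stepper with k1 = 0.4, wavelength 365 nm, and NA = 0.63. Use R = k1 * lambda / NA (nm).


Step 1: Identify values: k1 = 0.4, lambda = 365 nm, NA = 0.63
Step 2: R = k1 * lambda / NA
R = 0.4 * 365 / 0.63
R = 231.7 nm


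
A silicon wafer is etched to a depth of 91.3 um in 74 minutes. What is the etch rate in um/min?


Step 1: Etch rate = depth / time
Step 2: rate = 91.3 / 74
rate = 1.234 um/min


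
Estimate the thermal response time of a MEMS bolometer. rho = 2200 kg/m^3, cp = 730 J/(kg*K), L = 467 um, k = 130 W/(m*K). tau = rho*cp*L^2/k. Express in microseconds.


Step 1: Convert L to m: L = 467e-6 m
Step 2: L^2 = (467e-6)^2 = 2.18089e-07 m^2
Step 3: tau = 2200 * 730 * 2.18089e-07 / 130 = 2.69423795e-03 s
Step 4: Convert to microseconds (multiply by 1e6).
tau = 2694.238 us


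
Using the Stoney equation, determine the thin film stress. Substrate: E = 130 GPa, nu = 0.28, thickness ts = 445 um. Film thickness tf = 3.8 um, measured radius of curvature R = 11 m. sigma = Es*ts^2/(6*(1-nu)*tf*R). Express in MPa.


Step 1: Compute numerator: Es * ts^2 = 130 * 445^2 = 25743250 (GPa*um^2)
Step 2: Compute denominator (R in um): 6*(1-nu)*tf*R = 6*0.72*3.8*11e6 = 180576000.0 (um^2)
Step 3: sigma (GPa) = 25743250 / 180576000.0 = 1.42562e-01 GPa
Step 4: Convert to MPa (x1000): sigma = 142.6 MPa


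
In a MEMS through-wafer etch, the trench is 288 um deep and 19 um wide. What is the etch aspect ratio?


Step 1: AR = depth / width
Step 2: AR = 288 / 19
AR = 15.2


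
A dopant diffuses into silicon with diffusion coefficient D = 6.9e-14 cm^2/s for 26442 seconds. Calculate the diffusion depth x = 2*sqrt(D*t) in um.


Step 1: Compute D*t = 6.9e-14 * 26442 = 1.824498e-09 cm^2
Step 2: sqrt(D*t) = 4.2714e-05 cm
Step 3: x = 2 * 4.2714e-05 cm = 8.5428e-05 cm
Step 4: Convert to um (1 cm = 1e4 um): x = 0.854 um


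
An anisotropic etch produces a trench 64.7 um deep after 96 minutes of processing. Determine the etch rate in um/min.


Step 1: Etch rate = depth / time
Step 2: rate = 64.7 / 96
rate = 0.674 um/min


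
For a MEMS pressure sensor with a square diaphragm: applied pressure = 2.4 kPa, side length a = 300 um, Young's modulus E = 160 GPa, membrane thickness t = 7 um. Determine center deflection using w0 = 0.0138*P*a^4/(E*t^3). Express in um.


Step 1: Convert pressure to compatible units (E is in GPa, so P in GPa).
P = 2.4 kPa = 2.4e-6 GPa
Step 2: Compute numerator: 0.0138 * P * a^4.
a^4 = 300^4 = 8100000000
numerator = 0.0138 * 2.4e-6 * 8100000000 = 2.683e+02
Step 3: Compute denominator: E * t^3 = 160 * 7^3 = 54880
Step 4: w0 = numerator / denominator = 2.683e+02 / 54880 = 0.0049 um


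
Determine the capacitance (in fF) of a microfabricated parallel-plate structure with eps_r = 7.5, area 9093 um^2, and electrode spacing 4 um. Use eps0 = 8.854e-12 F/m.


Step 1: Convert area to m^2: A = 9093e-12 m^2
Step 2: Convert gap to m: d = 4e-6 m
Step 3: C = eps0 * eps_r * A / d
C = 8.854e-12 * 7.5 * 9093e-12 / 4e-6
Step 4: Convert to fF (multiply by 1e15).
C = 150.96 fF


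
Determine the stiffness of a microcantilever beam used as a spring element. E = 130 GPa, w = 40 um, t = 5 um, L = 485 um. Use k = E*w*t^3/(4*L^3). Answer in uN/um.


Step 1: Convert E to consistent units (1 GPa = 1000 uN/um^2).
E = 130 GPa = 130000 uN/um^2
Step 2: Compute t^3 = 5^3 = 125
Step 3: Compute L^3 = 485^3 = 114084125
Step 4: k = 130000 * 40 * 125 / (4 * 114084125)
k = 1.4244 uN/um


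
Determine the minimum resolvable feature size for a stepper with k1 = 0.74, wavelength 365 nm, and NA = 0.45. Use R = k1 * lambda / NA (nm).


Step 1: Identify values: k1 = 0.74, lambda = 365 nm, NA = 0.45
Step 2: R = k1 * lambda / NA
R = 0.74 * 365 / 0.45
R = 600.2 nm


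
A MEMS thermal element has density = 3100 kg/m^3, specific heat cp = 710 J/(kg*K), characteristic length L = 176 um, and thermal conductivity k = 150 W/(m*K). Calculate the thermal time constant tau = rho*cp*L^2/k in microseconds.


Step 1: Convert L to m: L = 176e-6 m
Step 2: L^2 = (176e-6)^2 = 3.0976e-08 m^2
Step 3: tau = 3100 * 710 * 3.0976e-08 / 150 = 4.5452117e-04 s
Step 4: Convert to microseconds (multiply by 1e6).
tau = 454.521 us


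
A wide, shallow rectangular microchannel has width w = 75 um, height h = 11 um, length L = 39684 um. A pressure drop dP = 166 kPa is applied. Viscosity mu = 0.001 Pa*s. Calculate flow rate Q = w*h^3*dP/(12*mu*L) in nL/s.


Step 1: Convert all dimensions to SI (meters).
w = 75e-6 m, h = 11e-6 m, L = 39684e-6 m, dP = 166e3 Pa
Step 2: Q = w * h^3 * dP / (12 * mu * L)
Q = 75e-6 * (11e-6)^3 * 166e3 / (12 * 0.001 * 39684e-6) = 3.479771e-11 m^3/s
Step 3: Convert Q from m^3/s to nL/s (1 m^3 = 1e12 nL, so multiply by 1e12).
Q = 34.798 nL/s


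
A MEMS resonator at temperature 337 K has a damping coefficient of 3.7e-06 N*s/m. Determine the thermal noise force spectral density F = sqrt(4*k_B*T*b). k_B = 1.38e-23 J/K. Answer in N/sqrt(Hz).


Step 1: Compute 4 * k_B * T * b
= 4 * 1.38e-23 * 337 * 3.7e-06
= 6.8829e-26 N^2/Hz
Step 2: F_noise = sqrt(6.8829e-26)
F_noise = 2.62e-13 N/sqrt(Hz)


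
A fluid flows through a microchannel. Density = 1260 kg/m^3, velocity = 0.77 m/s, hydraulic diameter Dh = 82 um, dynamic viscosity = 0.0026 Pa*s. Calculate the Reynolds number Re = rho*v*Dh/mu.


Step 1: Convert Dh to meters: Dh = 82e-6 m
Step 2: Re = rho * v * Dh / mu
Re = 1260 * 0.77 * 82e-6 / 0.0026
Re = 30.599


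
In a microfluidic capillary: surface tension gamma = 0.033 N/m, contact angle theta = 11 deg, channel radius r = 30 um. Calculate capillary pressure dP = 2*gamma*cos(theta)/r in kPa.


Step 1: cos(11 deg) = 0.9816
Step 2: Convert r to m: r = 30e-6 m
Step 3: dP = 2 * 0.033 * 0.9816 / 30e-6 = 2159.5 Pa
Step 4: Convert Pa to kPa (divide by 1000).
dP = 2.16 kPa


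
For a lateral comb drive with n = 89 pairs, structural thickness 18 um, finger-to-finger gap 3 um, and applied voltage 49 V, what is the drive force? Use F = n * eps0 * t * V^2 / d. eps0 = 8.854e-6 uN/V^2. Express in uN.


Step 1: Parameters: n=89, eps0=8.854e-6 uN/V^2, t=18 um, V=49 V, d=3 um
Step 2: V^2 = 2401
Step 3: F = 89 * 8.854e-6 * 18 * 2401 / 3
F = 11.352 uN


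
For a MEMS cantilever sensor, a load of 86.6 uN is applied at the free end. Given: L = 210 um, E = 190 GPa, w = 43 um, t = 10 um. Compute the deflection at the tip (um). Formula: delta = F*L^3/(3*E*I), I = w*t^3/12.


Step 1: Calculate the second moment of area.
I = w * t^3 / 12 = 43 * 10^3 / 12 = 3583.3333 um^4
Step 2: Convert E to consistent units (1 GPa = 1000 uN/um^2).
E = 190 GPa = 190000 uN/um^2
Step 3: Calculate tip deflection.
delta = F * L^3 / (3 * E * I)
delta = 86.6 * 210^3 / (3 * 190000 * 3583.3333)
delta = 0.3927 um


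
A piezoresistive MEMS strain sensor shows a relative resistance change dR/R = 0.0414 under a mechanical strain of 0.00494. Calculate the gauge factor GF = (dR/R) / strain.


Step 1: Identify values.
dR/R = 0.0414, strain = 0.00494
Step 2: GF = (dR/R) / strain = 0.0414 / 0.00494
GF = 8.4


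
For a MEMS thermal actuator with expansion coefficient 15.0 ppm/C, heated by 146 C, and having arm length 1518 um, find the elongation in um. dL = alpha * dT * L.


Step 1: Convert CTE: alpha = 15.0 ppm/C = 15.0e-6 /C
Step 2: dL = 15.0e-6 * 146 * 1518
dL = 3.3244 um


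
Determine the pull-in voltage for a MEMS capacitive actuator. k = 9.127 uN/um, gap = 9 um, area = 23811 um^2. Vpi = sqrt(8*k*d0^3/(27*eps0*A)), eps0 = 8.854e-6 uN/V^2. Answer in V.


Step 1: Compute numerator: 8 * k * d0^3 = 8 * 9.127 * 9^3 = 53228.664
Step 2: Compute denominator: 27 * eps0 * A = 27 * 8.854e-6 * 23811 = 5.69221
Step 3: Vpi = sqrt(53228.664 / 5.69221)
Vpi = 96.7 V


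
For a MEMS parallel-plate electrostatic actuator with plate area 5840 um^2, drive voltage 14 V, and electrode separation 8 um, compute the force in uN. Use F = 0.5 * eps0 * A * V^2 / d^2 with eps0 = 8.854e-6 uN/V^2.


Step 1: Identify parameters.
eps0 = 8.854e-6 uN/V^2, A = 5840 um^2, V = 14 V, d = 8 um
Step 2: Compute V^2 = 14^2 = 196
Step 3: Compute d^2 = 8^2 = 64
Step 4: F = 0.5 * 8.854e-6 * 5840 * 196 / 64
F = 0.079 uN


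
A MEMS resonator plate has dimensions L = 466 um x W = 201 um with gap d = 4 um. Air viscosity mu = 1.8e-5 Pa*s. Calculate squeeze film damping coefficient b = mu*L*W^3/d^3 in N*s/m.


Step 1: Convert to SI.
L = 466e-6 m, W = 201e-6 m, d = 4e-6 m
Step 2: W^3 = (201e-6)^3 = 8.12e-12 m^3
Step 3: d^3 = (4e-6)^3 = 6.40e-17 m^3
Step 4: b = 1.8e-5 * 466e-6 * 8.12e-12 / 6.40e-17
b = 1.06e-03 N*s/m


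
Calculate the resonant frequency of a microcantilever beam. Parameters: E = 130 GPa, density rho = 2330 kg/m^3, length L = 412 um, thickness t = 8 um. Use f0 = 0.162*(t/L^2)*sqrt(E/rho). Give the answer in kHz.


Step 1: Convert units to SI.
t_SI = 8e-6 m, L_SI = 412e-6 m
Step 2: Calculate sqrt(E/rho).
sqrt(130e9 / 2330) = 7469.54 m/s
Step 3: Compute f0.
f0 = 0.162 * 8e-6 / (412e-6)^2 * 7469.54 = 57030.1 Hz = 57.03 kHz


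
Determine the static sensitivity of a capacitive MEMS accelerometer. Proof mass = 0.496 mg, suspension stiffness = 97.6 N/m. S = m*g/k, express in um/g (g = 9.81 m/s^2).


Step 1: Convert mass: m = 0.496 mg = 4.96e-07 kg
Step 2: S = m * g / k = 4.96e-07 * 9.81 / 97.6
Step 3: S = 4.99e-08 m/g
Step 4: Convert to um/g: S = 0.05 um/g


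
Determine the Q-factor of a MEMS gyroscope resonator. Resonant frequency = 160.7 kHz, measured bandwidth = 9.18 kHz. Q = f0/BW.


Step 1: Q = f0 / bandwidth
Step 2: Q = 160.7 / 9.18
Q = 17.5


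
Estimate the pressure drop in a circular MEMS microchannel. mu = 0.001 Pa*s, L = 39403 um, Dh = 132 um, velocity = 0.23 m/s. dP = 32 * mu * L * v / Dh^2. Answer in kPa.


Step 1: Convert to SI: L = 39403e-6 m, Dh = 132e-6 m
Step 2: dP = 32 * 0.001 * 39403e-6 * 0.23 / (132e-6)^2
Step 3: dP = 16644.06 Pa
Step 4: Convert to kPa: dP = 16.64 kPa


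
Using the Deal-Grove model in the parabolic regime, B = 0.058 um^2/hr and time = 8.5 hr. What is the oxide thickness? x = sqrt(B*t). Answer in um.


Step 1: Compute B*t = 0.058 * 8.5 = 0.493
Step 2: x = sqrt(0.493)
x = 0.702 um


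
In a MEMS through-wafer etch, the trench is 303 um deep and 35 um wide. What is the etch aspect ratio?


Step 1: AR = depth / width
Step 2: AR = 303 / 35
AR = 8.7


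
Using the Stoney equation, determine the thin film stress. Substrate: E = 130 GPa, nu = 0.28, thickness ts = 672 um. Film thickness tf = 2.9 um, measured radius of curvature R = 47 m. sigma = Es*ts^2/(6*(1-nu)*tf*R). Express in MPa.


Step 1: Compute numerator: Es * ts^2 = 130 * 672^2 = 58705920 (GPa*um^2)
Step 2: Compute denominator (R in um): 6*(1-nu)*tf*R = 6*0.72*2.9*47e6 = 588816000.0 (um^2)
Step 3: sigma (GPa) = 58705920 / 588816000.0 = 9.9702e-02 GPa
Step 4: Convert to MPa (x1000): sigma = 99.7 MPa


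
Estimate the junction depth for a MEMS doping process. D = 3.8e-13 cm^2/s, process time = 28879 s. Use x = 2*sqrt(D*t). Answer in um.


Step 1: Compute D*t = 3.8e-13 * 28879 = 1.097402e-08 cm^2
Step 2: sqrt(D*t) = 1.04757e-04 cm
Step 3: x = 2 * 1.04757e-04 cm = 2.09514e-04 cm
Step 4: Convert to um (1 cm = 1e4 um): x = 2.095 um


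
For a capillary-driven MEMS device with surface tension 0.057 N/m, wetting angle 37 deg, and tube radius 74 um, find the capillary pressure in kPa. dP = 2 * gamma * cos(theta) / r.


Step 1: cos(37 deg) = 0.7986
Step 2: Convert r to m: r = 74e-6 m
Step 3: dP = 2 * 0.057 * 0.7986 / 74e-6 = 1230.3 Pa
Step 4: Convert Pa to kPa (divide by 1000).
dP = 1.23 kPa


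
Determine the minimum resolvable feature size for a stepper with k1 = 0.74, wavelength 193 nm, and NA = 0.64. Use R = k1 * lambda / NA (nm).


Step 1: Identify values: k1 = 0.74, lambda = 193 nm, NA = 0.64
Step 2: R = k1 * lambda / NA
R = 0.74 * 193 / 0.64
R = 223.2 nm


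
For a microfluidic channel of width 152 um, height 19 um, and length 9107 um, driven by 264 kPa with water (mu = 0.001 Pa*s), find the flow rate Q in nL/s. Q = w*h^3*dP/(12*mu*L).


Step 1: Convert all dimensions to SI (meters).
w = 152e-6 m, h = 19e-6 m, L = 9107e-6 m, dP = 264e3 Pa
Step 2: Q = w * h^3 * dP / (12 * mu * L)
Q = 152e-6 * (19e-6)^3 * 264e3 / (12 * 0.001 * 9107e-6) = 2.51855671e-09 m^3/s
Step 3: Convert Q from m^3/s to nL/s (1 m^3 = 1e12 nL, so multiply by 1e12).
Q = 2518.557 nL/s


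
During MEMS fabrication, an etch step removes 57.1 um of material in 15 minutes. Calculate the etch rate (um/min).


Step 1: Etch rate = depth / time
Step 2: rate = 57.1 / 15
rate = 3.807 um/min


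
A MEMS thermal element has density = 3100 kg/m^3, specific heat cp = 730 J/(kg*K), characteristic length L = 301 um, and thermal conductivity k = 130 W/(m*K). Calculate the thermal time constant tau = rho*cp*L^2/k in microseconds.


Step 1: Convert L to m: L = 301e-6 m
Step 2: L^2 = (301e-6)^2 = 9.0601e-08 m^2
Step 3: tau = 3100 * 730 * 9.0601e-08 / 130 = 1.57715433e-03 s
Step 4: Convert to microseconds (multiply by 1e6).
tau = 1577.154 us


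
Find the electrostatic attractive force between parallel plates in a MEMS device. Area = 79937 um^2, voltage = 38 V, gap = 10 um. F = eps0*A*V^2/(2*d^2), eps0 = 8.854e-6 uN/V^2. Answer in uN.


Step 1: Identify parameters.
eps0 = 8.854e-6 uN/V^2, A = 79937 um^2, V = 38 V, d = 10 um
Step 2: Compute V^2 = 38^2 = 1444
Step 3: Compute d^2 = 10^2 = 100
Step 4: F = 0.5 * 8.854e-6 * 79937 * 1444 / 100
F = 5.11 uN


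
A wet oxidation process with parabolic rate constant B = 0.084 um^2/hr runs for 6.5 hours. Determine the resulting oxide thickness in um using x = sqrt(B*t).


Step 1: Compute B*t = 0.084 * 6.5 = 0.546
Step 2: x = sqrt(0.546)
x = 0.739 um


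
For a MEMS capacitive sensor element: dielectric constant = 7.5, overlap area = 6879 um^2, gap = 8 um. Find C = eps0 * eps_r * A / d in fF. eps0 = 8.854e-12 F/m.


Step 1: Convert area to m^2: A = 6879e-12 m^2
Step 2: Convert gap to m: d = 8e-6 m
Step 3: C = eps0 * eps_r * A / d
C = 8.854e-12 * 7.5 * 6879e-12 / 8e-6
Step 4: Convert to fF (multiply by 1e15).
C = 57.1 fF


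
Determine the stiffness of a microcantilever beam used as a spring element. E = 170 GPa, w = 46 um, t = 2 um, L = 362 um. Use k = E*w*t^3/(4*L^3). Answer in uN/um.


Step 1: Convert E to consistent units (1 GPa = 1000 uN/um^2).
E = 170 GPa = 170000 uN/um^2
Step 2: Compute t^3 = 2^3 = 8
Step 3: Compute L^3 = 362^3 = 47437928
Step 4: k = 170000 * 46 * 8 / (4 * 47437928)
k = 0.3297 uN/um


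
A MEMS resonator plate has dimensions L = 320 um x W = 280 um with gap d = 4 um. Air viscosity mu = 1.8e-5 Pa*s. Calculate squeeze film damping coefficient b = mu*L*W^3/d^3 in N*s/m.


Step 1: Convert to SI.
L = 320e-6 m, W = 280e-6 m, d = 4e-6 m
Step 2: W^3 = (280e-6)^3 = 2.20e-11 m^3
Step 3: d^3 = (4e-6)^3 = 6.40e-17 m^3
Step 4: b = 1.8e-5 * 320e-6 * 2.20e-11 / 6.40e-17
b = 1.98e-03 N*s/m


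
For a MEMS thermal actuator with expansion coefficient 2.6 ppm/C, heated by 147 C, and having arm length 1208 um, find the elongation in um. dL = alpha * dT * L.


Step 1: Convert CTE: alpha = 2.6 ppm/C = 2.6e-6 /C
Step 2: dL = 2.6e-6 * 147 * 1208
dL = 0.4617 um


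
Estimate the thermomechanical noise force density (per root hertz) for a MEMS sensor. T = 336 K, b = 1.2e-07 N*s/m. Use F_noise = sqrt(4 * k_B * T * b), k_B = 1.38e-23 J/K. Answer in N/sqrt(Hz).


Step 1: Compute 4 * k_B * T * b
= 4 * 1.38e-23 * 336 * 1.2e-07
= 2.2257e-27 N^2/Hz
Step 2: F_noise = sqrt(2.2257e-27)
F_noise = 4.72e-14 N/sqrt(Hz)


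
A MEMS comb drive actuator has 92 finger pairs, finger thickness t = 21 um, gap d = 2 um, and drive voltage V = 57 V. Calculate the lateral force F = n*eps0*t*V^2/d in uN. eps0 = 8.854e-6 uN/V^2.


Step 1: Parameters: n=92, eps0=8.854e-6 uN/V^2, t=21 um, V=57 V, d=2 um
Step 2: V^2 = 3249
Step 3: F = 92 * 8.854e-6 * 21 * 3249 / 2
F = 27.789 uN


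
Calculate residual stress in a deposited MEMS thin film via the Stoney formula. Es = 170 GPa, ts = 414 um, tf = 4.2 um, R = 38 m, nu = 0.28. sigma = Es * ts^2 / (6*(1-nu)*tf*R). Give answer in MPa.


Step 1: Compute numerator: Es * ts^2 = 170 * 414^2 = 29137320 (GPa*um^2)
Step 2: Compute denominator (R in um): 6*(1-nu)*tf*R = 6*0.72*4.2*38e6 = 689472000.0 (um^2)
Step 3: sigma (GPa) = 29137320 / 689472000.0 = 4.226e-02 GPa
Step 4: Convert to MPa (x1000): sigma = 42.3 MPa


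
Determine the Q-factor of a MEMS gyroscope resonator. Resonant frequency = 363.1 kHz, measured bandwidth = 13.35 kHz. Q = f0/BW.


Step 1: Q = f0 / bandwidth
Step 2: Q = 363.1 / 13.35
Q = 27.2


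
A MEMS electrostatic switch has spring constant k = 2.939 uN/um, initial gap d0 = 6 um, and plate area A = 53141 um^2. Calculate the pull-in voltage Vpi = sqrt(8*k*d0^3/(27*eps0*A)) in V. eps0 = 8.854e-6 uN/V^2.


Step 1: Compute numerator: 8 * k * d0^3 = 8 * 2.939 * 6^3 = 5078.592
Step 2: Compute denominator: 27 * eps0 * A = 27 * 8.854e-6 * 53141 = 12.703781
Step 3: Vpi = sqrt(5078.592 / 12.703781)
Vpi = 19.99 V


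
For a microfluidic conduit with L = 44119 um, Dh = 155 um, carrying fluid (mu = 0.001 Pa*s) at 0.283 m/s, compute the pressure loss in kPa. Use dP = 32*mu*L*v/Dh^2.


Step 1: Convert to SI: L = 44119e-6 m, Dh = 155e-6 m
Step 2: dP = 32 * 0.001 * 44119e-6 * 0.283 / (155e-6)^2
Step 3: dP = 16630.25 Pa
Step 4: Convert to kPa: dP = 16.63 kPa


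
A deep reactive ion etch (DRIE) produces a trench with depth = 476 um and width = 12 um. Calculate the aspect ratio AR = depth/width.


Step 1: AR = depth / width
Step 2: AR = 476 / 12
AR = 39.7


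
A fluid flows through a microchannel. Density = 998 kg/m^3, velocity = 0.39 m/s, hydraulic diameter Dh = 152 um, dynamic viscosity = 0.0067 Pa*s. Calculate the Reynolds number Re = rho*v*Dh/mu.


Step 1: Convert Dh to meters: Dh = 152e-6 m
Step 2: Re = rho * v * Dh / mu
Re = 998 * 0.39 * 152e-6 / 0.0067
Re = 8.83


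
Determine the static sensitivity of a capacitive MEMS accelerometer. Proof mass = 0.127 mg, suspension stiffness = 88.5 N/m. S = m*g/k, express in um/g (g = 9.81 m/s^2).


Step 1: Convert mass: m = 0.127 mg = 1.27e-07 kg
Step 2: S = m * g / k = 1.27e-07 * 9.81 / 88.5
Step 3: S = 1.41e-08 m/g
Step 4: Convert to um/g: S = 0.014 um/g


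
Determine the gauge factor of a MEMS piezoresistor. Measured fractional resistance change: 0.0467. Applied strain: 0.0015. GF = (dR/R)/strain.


Step 1: Identify values.
dR/R = 0.0467, strain = 0.0015
Step 2: GF = (dR/R) / strain = 0.0467 / 0.0015
GF = 31.1


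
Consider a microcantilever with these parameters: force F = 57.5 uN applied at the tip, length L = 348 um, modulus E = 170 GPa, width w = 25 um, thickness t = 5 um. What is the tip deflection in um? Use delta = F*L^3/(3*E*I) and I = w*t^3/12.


Step 1: Calculate the second moment of area.
I = w * t^3 / 12 = 25 * 5^3 / 12 = 260.4167 um^4
Step 2: Convert E to consistent units (1 GPa = 1000 uN/um^2).
E = 170 GPa = 170000 uN/um^2
Step 3: Calculate tip deflection.
delta = F * L^3 / (3 * E * I)
delta = 57.5 * 348^3 / (3 * 170000 * 260.4167)
delta = 18.246 um


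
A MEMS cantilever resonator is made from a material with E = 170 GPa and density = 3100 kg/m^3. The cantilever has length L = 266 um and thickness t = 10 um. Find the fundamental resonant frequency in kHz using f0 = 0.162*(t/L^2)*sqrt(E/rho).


Step 1: Convert units to SI.
t_SI = 10e-6 m, L_SI = 266e-6 m
Step 2: Calculate sqrt(E/rho).
sqrt(170e9 / 3100) = 7405.32 m/s
Step 3: Compute f0.
f0 = 0.162 * 10e-6 / (266e-6)^2 * 7405.32 = 169549.1 Hz = 169.55 kHz


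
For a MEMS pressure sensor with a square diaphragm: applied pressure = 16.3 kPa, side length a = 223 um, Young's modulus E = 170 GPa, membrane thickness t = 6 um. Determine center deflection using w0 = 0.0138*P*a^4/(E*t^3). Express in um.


Step 1: Convert pressure to compatible units (E is in GPa, so P in GPa).
P = 16.3 kPa = 16.3e-6 GPa
Step 2: Compute numerator: 0.0138 * P * a^4.
a^4 = 223^4 = 2472973441
numerator = 0.0138 * 16.3e-6 * 2472973441 = 5.5627e+02
Step 3: Compute denominator: E * t^3 = 170 * 6^3 = 36720
Step 4: w0 = numerator / denominator = 5.5627e+02 / 36720 = 0.0151 um


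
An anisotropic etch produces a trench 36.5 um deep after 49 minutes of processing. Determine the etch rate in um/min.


Step 1: Etch rate = depth / time
Step 2: rate = 36.5 / 49
rate = 0.745 um/min


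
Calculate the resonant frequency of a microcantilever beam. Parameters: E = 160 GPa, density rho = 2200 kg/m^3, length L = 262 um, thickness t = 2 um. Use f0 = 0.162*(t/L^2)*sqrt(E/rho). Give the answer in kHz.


Step 1: Convert units to SI.
t_SI = 2e-6 m, L_SI = 262e-6 m
Step 2: Calculate sqrt(E/rho).
sqrt(160e9 / 2200) = 8528.03 m/s
Step 3: Compute f0.
f0 = 0.162 * 2e-6 / (262e-6)^2 * 8528.03 = 40252.3 Hz = 40.25 kHz
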